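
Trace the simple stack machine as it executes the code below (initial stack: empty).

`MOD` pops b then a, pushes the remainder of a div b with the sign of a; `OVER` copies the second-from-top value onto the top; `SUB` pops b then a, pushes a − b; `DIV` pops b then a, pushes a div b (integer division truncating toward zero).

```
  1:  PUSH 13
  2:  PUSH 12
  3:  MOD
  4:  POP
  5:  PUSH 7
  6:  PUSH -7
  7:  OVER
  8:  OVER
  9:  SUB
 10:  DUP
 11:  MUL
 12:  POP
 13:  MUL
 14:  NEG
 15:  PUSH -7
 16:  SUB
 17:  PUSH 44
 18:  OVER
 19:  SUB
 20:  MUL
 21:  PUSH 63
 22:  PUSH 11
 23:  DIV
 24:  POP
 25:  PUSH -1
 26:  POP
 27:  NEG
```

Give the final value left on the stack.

672

PUSH 13  [13]
PUSH 12  [13, 12]
MOD      [1]
POP      []
PUSH 7   [7]
PUSH -7  [7, -7]
OVER     [7, -7, 7]
OVER     [7, -7, 7, -7]
SUB      [7, -7, 14]
DUP      [7, -7, 14, 14]
MUL      [7, -7, 196]
POP      [7, -7]
MUL      [-49]
NEG      [49]
PUSH -7  [49, -7]
SUB      [56]
PUSH 44  [56, 44]
OVER     [56, 44, 56]
SUB      [56, -12]
MUL      [-672]
PUSH 63  [-672, 63]
PUSH 11  [-672, 63, 11]
DIV      [-672, 5]
POP      [-672]
PUSH -1  [-672, -1]
POP      [-672]
NEG      [672]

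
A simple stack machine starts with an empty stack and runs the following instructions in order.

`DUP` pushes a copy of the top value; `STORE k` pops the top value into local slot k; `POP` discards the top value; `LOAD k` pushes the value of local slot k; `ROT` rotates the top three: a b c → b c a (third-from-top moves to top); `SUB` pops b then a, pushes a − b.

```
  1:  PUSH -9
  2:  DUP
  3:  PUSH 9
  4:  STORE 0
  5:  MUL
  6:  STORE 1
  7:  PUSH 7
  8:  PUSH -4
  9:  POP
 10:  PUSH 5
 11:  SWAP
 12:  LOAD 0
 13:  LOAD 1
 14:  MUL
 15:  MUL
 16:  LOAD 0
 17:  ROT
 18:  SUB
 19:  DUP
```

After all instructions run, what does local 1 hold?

PUSH -9 -> -9
DUP     -> -9 -9
PUSH 9  -> -9 -9 9
STORE 0 -> -9 -9
MUL     -> 81
STORE 1 -> (empty)
PUSH 7  -> 7
PUSH -4 -> 7 -4
POP     -> 7
PUSH 5  -> 7 5
SWAP    -> 5 7
LOAD 0  -> 5 7 9
LOAD 1  -> 5 7 9 81
MUL     -> 5 7 729
MUL     -> 5 5103
LOAD 0  -> 5 5103 9
ROT     -> 5103 9 5
SUB     -> 5103 4
DUP     -> 5103 4 4

81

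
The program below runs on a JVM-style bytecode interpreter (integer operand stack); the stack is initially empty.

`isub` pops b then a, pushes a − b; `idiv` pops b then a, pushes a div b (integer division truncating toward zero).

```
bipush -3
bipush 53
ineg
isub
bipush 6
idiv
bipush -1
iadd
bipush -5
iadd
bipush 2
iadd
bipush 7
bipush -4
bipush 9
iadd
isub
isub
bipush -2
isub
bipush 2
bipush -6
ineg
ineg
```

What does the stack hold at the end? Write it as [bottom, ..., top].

bipush -3 : -3
bipush 53 : -3 53
ineg      : -3 -53
isub      : 50
bipush 6  : 50 6
idiv      : 8
bipush -1 : 8 -1
iadd      : 7
bipush -5 : 7 -5
iadd      : 2
bipush 2  : 2 2
iadd      : 4
bipush 7  : 4 7
bipush -4 : 4 7 -4
bipush 9  : 4 7 -4 9
iadd      : 4 7 5
isub      : 4 2
isub      : 2
bipush -2 : 2 -2
isub      : 4
bipush 2  : 4 2
bipush -6 : 4 2 -6
ineg      : 4 2 6
ineg      : 4 2 -6

[4, 2, -6]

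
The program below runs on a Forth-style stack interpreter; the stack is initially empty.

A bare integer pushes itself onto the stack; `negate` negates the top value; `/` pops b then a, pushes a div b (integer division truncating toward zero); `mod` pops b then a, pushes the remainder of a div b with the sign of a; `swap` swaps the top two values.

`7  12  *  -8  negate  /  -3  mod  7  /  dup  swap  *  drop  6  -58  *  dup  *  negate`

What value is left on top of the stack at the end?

-121104

7       [7]
12      [7, 12]
*       [84]
-8      [84, -8]
negate  [84, 8]
/       [10]
-3      [10, -3]
mod     [1]
7       [1, 7]
/       [0]
dup     [0, 0]
swap    [0, 0]
*       [0]
drop    []
6       [6]
-58     [6, -58]
*       [-348]
dup     [-348, -348]
*       [121104]
negate  [-121104]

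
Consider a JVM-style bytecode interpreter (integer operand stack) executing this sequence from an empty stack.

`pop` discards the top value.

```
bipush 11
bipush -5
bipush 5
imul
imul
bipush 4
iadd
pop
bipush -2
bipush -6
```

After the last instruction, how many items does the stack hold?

bipush 11 -> [11]
bipush -5 -> [11, -5]
bipush 5  -> [11, -5, 5]
imul      -> [11, -25]
imul      -> [-275]
bipush 4  -> [-275, 4]
iadd      -> [-271]
pop       -> []
bipush -2 -> [-2]
bipush -6 -> [-2, -6]

2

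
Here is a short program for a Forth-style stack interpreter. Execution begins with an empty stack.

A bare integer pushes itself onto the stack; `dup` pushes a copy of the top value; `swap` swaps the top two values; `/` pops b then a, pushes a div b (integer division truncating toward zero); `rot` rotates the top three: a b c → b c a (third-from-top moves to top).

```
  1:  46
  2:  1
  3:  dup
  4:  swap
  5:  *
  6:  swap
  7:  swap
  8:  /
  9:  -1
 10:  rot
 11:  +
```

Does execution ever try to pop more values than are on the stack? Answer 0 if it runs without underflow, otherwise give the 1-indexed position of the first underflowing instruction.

10

46   : [46]
1    : [46, 1]
dup  : [46, 1, 1]
swap : [46, 1, 1]
*    : [46, 1]
swap : [1, 46]
swap : [46, 1]
/    : [46]
-1   : [46, -1]
rot  — needs 3 operands, stack has 2 → underflow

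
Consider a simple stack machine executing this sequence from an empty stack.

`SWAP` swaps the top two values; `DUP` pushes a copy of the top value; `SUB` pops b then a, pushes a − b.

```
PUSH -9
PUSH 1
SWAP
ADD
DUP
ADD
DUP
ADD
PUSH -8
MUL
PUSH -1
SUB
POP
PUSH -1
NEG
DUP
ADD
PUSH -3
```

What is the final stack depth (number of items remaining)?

PUSH -9 -> [-9]
PUSH 1  -> [-9, 1]
SWAP    -> [1, -9]
ADD     -> [-8]
DUP     -> [-8, -8]
ADD     -> [-16]
DUP     -> [-16, -16]
ADD     -> [-32]
PUSH -8 -> [-32, -8]
MUL     -> [256]
PUSH -1 -> [256, -1]
SUB     -> [257]
POP     -> []
PUSH -1 -> [-1]
NEG     -> [1]
DUP     -> [1, 1]
ADD     -> [2]
PUSH -3 -> [2, -3]

2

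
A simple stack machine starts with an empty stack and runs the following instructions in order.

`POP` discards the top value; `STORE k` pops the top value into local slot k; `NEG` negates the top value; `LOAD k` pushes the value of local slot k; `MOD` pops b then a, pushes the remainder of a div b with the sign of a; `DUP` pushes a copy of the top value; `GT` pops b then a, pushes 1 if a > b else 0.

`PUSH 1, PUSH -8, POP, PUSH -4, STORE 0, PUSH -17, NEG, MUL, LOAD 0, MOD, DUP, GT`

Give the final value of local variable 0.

PUSH 1    [1]
PUSH -8   [1, -8]
POP       [1]
PUSH -4   [1, -4]
STORE 0   [1]
PUSH -17  [1, -17]
NEG       [1, 17]
MUL       [17]
LOAD 0    [17, -4]
MOD       [1]
DUP       [1, 1]
GT        [0]

-4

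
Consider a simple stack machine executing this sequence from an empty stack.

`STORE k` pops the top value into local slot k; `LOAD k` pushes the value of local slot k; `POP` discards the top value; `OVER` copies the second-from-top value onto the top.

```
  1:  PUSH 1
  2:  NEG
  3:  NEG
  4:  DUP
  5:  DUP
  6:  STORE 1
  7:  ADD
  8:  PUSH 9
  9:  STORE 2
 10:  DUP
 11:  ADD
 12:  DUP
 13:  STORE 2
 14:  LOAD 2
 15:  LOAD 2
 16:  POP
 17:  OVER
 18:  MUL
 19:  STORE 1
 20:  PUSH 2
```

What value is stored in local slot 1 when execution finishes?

16

PUSH 1  -> [1]
NEG     -> [-1]
NEG     -> [1]
DUP     -> [1, 1]
DUP     -> [1, 1, 1]
STORE 1 -> [1, 1]
ADD     -> [2]
PUSH 9  -> [2, 9]
STORE 2 -> [2]
DUP     -> [2, 2]
ADD     -> [4]
DUP     -> [4, 4]
STORE 2 -> [4]
LOAD 2  -> [4, 4]
LOAD 2  -> [4, 4, 4]
POP     -> [4, 4]
OVER    -> [4, 4, 4]
MUL     -> [4, 16]
STORE 1 -> [4]
PUSH 2  -> [4, 2]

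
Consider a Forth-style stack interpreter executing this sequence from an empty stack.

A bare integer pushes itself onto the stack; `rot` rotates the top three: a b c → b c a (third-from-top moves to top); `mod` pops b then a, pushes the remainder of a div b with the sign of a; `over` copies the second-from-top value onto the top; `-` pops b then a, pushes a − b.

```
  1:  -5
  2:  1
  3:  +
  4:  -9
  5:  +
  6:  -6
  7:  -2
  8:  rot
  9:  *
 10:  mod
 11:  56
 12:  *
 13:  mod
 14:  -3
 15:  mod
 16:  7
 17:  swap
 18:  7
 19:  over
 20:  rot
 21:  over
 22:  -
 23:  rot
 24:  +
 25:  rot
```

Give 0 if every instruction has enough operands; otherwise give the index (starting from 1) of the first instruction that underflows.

-5  : [-5]
1   : [-5, 1]
+   : [-4]
-9  : [-4, -9]
+   : [-13]
-6  : [-13, -6]
-2  : [-13, -6, -2]
rot : [-6, -2, -13]
*   : [-6, 26]
mod : [-6]
56  : [-6, 56]
*   : [-336]
mod  — needs 2 operands, stack has 1 → underflow

13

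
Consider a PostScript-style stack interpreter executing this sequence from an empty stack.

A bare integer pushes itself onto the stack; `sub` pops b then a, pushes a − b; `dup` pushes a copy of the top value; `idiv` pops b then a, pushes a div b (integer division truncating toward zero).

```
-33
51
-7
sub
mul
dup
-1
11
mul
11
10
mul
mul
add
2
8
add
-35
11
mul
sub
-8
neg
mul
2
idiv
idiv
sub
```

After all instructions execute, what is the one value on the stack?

-1913

-33  → -33
51   → -33 51
-7   → -33 51 -7
sub  → -33 58
mul  → -1914
dup  → -1914 -1914
-1   → -1914 -1914 -1
11   → -1914 -1914 -1 11
mul  → -1914 -1914 -11
11   → -1914 -1914 -11 11
10   → -1914 -1914 -11 11 10
mul  → -1914 -1914 -11 110
mul  → -1914 -1914 -1210
add  → -1914 -3124
2    → -1914 -3124 2
8    → -1914 -3124 2 8
add  → -1914 -3124 10
-35  → -1914 -3124 10 -35
11   → -1914 -3124 10 -35 11
mul  → -1914 -3124 10 -385
sub  → -1914 -3124 395
-8   → -1914 -3124 395 -8
neg  → -1914 -3124 395 8
mul  → -1914 -3124 3160
2    → -1914 -3124 3160 2
idiv → -1914 -3124 1580
idiv → -1914 -1
sub  → -1913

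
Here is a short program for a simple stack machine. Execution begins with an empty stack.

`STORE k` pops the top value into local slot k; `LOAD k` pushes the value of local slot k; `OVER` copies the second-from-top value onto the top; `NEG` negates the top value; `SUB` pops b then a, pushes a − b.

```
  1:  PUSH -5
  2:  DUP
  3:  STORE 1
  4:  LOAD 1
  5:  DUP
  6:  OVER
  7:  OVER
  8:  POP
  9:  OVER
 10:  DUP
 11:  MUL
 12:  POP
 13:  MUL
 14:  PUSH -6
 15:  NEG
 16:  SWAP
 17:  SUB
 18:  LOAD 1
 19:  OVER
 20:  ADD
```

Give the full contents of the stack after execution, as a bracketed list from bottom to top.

PUSH -5  -5
DUP      -5 -5
STORE 1  -5
LOAD 1   -5 -5
DUP      -5 -5 -5
OVER     -5 -5 -5 -5
OVER     -5 -5 -5 -5 -5
POP      -5 -5 -5 -5
OVER     -5 -5 -5 -5 -5
DUP      -5 -5 -5 -5 -5 -5
MUL      -5 -5 -5 -5 25
POP      -5 -5 -5 -5
MUL      -5 -5 25
PUSH -6  -5 -5 25 -6
NEG      -5 -5 25 6
SWAP     -5 -5 6 25
SUB      -5 -5 -19
LOAD 1   -5 -5 -19 -5
OVER     -5 -5 -19 -5 -19
ADD      -5 -5 -19 -24

[-5, -5, -19, -24]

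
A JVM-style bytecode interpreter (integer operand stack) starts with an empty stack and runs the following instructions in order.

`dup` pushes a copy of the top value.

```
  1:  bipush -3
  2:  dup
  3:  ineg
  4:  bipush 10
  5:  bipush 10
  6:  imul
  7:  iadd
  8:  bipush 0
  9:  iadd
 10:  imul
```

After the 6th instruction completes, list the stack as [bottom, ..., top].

bipush -3  [-3]
dup        [-3, -3]
ineg       [-3, 3]
bipush 10  [-3, 3, 10]
bipush 10  [-3, 3, 10, 10]
imul       [-3, 3, 100]

[-3, 3, 100]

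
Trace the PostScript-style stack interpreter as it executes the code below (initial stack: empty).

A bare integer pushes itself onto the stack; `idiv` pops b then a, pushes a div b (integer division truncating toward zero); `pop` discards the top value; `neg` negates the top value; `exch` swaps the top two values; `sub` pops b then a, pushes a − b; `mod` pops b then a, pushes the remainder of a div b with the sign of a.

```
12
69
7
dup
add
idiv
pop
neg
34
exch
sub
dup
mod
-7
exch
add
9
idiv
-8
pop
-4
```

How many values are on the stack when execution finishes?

12    [12]
69    [12, 69]
7     [12, 69, 7]
dup   [12, 69, 7, 7]
add   [12, 69, 14]
idiv  [12, 4]
pop   [12]
neg   [-12]
34    [-12, 34]
exch  [34, -12]
sub   [46]
dup   [46, 46]
mod   [0]
-7    [0, -7]
exch  [-7, 0]
add   [-7]
9     [-7, 9]
idiv  [0]
-8    [0, -8]
pop   [0]
-4    [0, -4]

2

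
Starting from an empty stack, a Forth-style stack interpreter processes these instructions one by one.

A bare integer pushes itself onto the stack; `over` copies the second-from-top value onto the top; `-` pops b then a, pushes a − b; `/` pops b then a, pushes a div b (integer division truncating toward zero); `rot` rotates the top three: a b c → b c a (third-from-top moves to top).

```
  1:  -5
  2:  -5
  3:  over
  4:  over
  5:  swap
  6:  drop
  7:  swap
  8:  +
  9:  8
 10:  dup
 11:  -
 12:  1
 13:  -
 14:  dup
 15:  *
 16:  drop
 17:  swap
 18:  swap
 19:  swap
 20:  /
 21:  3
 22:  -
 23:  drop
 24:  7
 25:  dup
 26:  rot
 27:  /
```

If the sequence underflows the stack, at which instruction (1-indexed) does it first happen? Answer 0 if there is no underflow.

26

-5   → [-5]
-5   → [-5, -5]
over → [-5, -5, -5]
over → [-5, -5, -5, -5]
swap → [-5, -5, -5, -5]
drop → [-5, -5, -5]
swap → [-5, -5, -5]
+    → [-5, -10]
8    → [-5, -10, 8]
dup  → [-5, -10, 8, 8]
-    → [-5, -10, 0]
1    → [-5, -10, 0, 1]
-    → [-5, -10, -1]
dup  → [-5, -10, -1, -1]
*    → [-5, -10, 1]
drop → [-5, -10]
swap → [-10, -5]
swap → [-5, -10]
swap → [-10, -5]
/    → [2]
3    → [2, 3]
-    → [-1]
drop → []
7    → [7]
dup  → [7, 7]
rot  — needs 3 operands, stack has 2 → underflow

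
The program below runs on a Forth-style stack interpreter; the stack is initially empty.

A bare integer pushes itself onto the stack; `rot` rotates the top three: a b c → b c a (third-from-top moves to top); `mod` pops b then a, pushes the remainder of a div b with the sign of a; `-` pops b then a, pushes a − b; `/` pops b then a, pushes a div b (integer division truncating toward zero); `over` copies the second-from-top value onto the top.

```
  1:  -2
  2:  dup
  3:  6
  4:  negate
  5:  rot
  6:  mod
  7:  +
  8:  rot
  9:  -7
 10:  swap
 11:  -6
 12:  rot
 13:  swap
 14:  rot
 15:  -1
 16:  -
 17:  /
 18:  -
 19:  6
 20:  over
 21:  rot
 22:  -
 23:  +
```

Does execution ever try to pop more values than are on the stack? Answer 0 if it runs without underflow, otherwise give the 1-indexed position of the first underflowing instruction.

8

-2     → [-2]
dup    → [-2, -2]
6      → [-2, -2, 6]
negate → [-2, -2, -6]
rot    → [-2, -6, -2]
mod    → [-2, 0]
+      → [-2]
rot  — needs 3 operands, stack has 1 → underflow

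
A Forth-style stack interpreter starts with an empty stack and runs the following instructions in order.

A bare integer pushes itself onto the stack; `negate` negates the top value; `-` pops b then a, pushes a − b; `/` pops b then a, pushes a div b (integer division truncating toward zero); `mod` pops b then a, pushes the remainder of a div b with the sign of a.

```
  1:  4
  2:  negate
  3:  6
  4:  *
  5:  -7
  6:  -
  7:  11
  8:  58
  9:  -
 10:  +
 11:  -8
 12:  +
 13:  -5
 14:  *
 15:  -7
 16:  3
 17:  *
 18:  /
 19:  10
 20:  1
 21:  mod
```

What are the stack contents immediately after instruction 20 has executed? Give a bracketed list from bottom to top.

4       4
negate  -4
6       -4 6
*       -24
-7      -24 -7
-       -17
11      -17 11
58      -17 11 58
-       -17 -47
+       -64
-8      -64 -8
+       -72
-5      -72 -5
*       360
-7      360 -7
3       360 -7 3
*       360 -21
/       -17
10      -17 10
1       -17 10 1

[-17, 10, 1]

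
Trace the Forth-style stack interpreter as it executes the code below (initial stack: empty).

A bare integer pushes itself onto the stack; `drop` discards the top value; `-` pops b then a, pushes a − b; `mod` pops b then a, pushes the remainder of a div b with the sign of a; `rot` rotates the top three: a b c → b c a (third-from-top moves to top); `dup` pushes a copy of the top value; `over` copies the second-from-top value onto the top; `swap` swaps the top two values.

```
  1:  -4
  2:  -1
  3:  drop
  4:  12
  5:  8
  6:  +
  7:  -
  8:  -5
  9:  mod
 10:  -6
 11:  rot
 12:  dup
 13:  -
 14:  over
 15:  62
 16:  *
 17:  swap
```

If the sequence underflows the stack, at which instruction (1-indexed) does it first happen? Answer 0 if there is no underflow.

11

-4    -4
-1    -4 -1
drop  -4
12    -4 12
8     -4 12 8
+     -4 20
-     -24
-5    -24 -5
mod   -4
-6    -4 -6
rot  — needs 3 operands, stack has 2 → underflow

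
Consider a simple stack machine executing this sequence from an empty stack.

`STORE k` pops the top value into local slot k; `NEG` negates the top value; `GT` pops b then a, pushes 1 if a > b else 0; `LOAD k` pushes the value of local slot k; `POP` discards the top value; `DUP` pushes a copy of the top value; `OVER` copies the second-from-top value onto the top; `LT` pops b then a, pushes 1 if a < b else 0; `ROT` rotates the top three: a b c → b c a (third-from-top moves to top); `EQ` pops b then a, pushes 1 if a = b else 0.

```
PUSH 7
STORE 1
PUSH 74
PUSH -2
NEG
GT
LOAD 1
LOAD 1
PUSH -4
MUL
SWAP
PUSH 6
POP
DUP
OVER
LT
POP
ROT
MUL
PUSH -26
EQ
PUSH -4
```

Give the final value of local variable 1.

PUSH 7   -> 7
STORE 1  -> (empty)
PUSH 74  -> 74
PUSH -2  -> 74 -2
NEG      -> 74 2
GT       -> 1
LOAD 1   -> 1 7
LOAD 1   -> 1 7 7
PUSH -4  -> 1 7 7 -4
MUL      -> 1 7 -28
SWAP     -> 1 -28 7
PUSH 6   -> 1 -28 7 6
POP      -> 1 -28 7
DUP      -> 1 -28 7 7
OVER     -> 1 -28 7 7 7
LT       -> 1 -28 7 0
POP      -> 1 -28 7
ROT      -> -28 7 1
MUL      -> -28 7
PUSH -26 -> -28 7 -26
EQ       -> -28 0
PUSH -4  -> -28 0 -4

7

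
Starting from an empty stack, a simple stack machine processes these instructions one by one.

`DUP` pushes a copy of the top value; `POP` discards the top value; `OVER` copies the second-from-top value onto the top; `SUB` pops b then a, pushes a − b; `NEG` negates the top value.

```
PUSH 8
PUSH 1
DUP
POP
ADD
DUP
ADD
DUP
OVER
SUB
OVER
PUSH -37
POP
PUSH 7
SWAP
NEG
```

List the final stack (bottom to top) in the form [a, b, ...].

PUSH 8   -> 8
PUSH 1   -> 8 1
DUP      -> 8 1 1
POP      -> 8 1
ADD      -> 9
DUP      -> 9 9
ADD      -> 18
DUP      -> 18 18
OVER     -> 18 18 18
SUB      -> 18 0
OVER     -> 18 0 18
PUSH -37 -> 18 0 18 -37
POP      -> 18 0 18
PUSH 7   -> 18 0 18 7
SWAP     -> 18 0 7 18
NEG      -> 18 0 7 -18

[18, 0, 7, -18]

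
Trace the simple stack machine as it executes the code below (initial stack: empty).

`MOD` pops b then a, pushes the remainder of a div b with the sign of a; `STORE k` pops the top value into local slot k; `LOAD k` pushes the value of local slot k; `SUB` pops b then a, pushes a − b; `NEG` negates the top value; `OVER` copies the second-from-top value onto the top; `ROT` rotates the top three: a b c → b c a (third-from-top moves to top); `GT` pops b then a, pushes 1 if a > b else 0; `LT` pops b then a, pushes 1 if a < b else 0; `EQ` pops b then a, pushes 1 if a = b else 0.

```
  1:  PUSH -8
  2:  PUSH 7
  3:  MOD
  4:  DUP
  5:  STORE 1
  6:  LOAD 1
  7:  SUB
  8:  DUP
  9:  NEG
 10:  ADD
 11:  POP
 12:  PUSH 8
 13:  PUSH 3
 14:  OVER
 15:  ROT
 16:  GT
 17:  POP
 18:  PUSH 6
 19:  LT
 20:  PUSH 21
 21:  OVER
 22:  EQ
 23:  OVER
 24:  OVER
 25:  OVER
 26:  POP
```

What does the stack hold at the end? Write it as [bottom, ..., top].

[1, 0, 1, 0]

PUSH -8 : [-8]
PUSH 7  : [-8, 7]
MOD     : [-1]
DUP     : [-1, -1]
STORE 1 : [-1]
LOAD 1  : [-1, -1]
SUB     : [0]
DUP     : [0, 0]
NEG     : [0, 0]
ADD     : [0]
POP     : []
PUSH 8  : [8]
PUSH 3  : [8, 3]
OVER    : [8, 3, 8]
ROT     : [3, 8, 8]
GT      : [3, 0]
POP     : [3]
PUSH 6  : [3, 6]
LT      : [1]
PUSH 21 : [1, 21]
OVER    : [1, 21, 1]
EQ      : [1, 0]
OVER    : [1, 0, 1]
OVER    : [1, 0, 1, 0]
OVER    : [1, 0, 1, 0, 1]
POP     : [1, 0, 1, 0]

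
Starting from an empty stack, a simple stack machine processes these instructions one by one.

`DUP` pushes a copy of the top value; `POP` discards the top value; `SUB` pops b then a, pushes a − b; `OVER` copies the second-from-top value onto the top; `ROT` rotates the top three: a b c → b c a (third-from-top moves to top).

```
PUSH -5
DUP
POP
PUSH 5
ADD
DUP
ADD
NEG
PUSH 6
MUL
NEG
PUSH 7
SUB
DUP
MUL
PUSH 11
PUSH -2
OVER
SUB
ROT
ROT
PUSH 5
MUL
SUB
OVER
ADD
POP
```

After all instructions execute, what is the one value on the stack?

-13

PUSH -5 -> -5
DUP     -> -5 -5
POP     -> -5
PUSH 5  -> -5 5
ADD     -> 0
DUP     -> 0 0
ADD     -> 0
NEG     -> 0
PUSH 6  -> 0 6
MUL     -> 0
NEG     -> 0
PUSH 7  -> 0 7
SUB     -> -7
DUP     -> -7 -7
MUL     -> 49
PUSH 11 -> 49 11
PUSH -2 -> 49 11 -2
OVER    -> 49 11 -2 11
SUB     -> 49 11 -13
ROT     -> 11 -13 49
ROT     -> -13 49 11
PUSH 5  -> -13 49 11 5
MUL     -> -13 49 55
SUB     -> -13 -6
OVER    -> -13 -6 -13
ADD     -> -13 -19
POP     -> -13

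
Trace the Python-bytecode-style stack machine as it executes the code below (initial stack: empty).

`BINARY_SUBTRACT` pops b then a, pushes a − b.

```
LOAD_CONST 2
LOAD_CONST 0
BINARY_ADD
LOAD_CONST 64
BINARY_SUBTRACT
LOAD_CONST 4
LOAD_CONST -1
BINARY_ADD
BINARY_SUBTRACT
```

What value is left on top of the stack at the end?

LOAD_CONST 2    → 2
LOAD_CONST 0    → 2 0
BINARY_ADD      → 2
LOAD_CONST 64   → 2 64
BINARY_SUBTRACT → -62
LOAD_CONST 4    → -62 4
LOAD_CONST -1   → -62 4 -1
BINARY_ADD      → -62 3
BINARY_SUBTRACT → -65

-65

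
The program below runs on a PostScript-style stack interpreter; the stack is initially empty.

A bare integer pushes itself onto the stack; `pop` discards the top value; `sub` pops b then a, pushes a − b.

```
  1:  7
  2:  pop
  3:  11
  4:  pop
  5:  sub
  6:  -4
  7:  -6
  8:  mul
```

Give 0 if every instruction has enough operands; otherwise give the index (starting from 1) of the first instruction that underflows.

5

7   → 7
pop → (empty)
11  → 11
pop → (empty)
sub  — needs 2 operands, stack has 0 → underflow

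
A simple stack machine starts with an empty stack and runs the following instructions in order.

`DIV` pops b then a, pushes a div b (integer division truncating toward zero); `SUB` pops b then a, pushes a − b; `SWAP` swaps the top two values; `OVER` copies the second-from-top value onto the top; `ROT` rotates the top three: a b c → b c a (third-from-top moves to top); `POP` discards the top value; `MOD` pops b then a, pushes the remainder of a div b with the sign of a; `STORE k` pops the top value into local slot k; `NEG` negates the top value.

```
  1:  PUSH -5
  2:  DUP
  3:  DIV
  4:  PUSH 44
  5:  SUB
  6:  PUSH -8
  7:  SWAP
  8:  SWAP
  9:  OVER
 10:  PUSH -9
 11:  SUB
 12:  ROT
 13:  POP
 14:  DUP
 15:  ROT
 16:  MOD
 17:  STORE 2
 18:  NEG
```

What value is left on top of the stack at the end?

PUSH -5 -> -5
DUP     -> -5 -5
DIV     -> 1
PUSH 44 -> 1 44
SUB     -> -43
PUSH -8 -> -43 -8
SWAP    -> -8 -43
SWAP    -> -43 -8
OVER    -> -43 -8 -43
PUSH -9 -> -43 -8 -43 -9
SUB     -> -43 -8 -34
ROT     -> -8 -34 -43
POP     -> -8 -34
DUP     -> -8 -34 -34
ROT     -> -34 -34 -8
MOD     -> -34 -2
STORE 2 -> -34
NEG     -> 34

34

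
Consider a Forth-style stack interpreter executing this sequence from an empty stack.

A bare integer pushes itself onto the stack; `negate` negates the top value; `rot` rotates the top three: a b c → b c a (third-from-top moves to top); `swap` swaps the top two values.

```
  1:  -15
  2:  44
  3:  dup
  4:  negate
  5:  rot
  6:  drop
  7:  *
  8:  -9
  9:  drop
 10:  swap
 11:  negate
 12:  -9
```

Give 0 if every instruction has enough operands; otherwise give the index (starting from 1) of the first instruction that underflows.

10

-15     [-15]
44      [-15, 44]
dup     [-15, 44, 44]
negate  [-15, 44, -44]
rot     [44, -44, -15]
drop    [44, -44]
*       [-1936]
-9      [-1936, -9]
drop    [-1936]
swap  — needs 2 operands, stack has 1 → underflow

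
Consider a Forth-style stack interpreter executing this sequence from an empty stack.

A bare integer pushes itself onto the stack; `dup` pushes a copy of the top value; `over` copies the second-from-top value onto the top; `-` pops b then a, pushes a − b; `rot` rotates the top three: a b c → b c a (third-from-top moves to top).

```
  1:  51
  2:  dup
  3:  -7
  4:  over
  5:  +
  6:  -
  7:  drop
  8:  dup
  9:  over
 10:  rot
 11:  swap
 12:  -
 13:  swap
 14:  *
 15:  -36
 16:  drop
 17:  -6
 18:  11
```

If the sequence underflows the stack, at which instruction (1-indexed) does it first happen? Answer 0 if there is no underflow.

51    51
dup   51 51
-7    51 51 -7
over  51 51 -7 51
+     51 51 44
-     51 7
drop  51
dup   51 51
over  51 51 51
rot   51 51 51
swap  51 51 51
-     51 0
swap  0 51
*     0
-36   0 -36
drop  0
-6    0 -6
11    0 -6 11

0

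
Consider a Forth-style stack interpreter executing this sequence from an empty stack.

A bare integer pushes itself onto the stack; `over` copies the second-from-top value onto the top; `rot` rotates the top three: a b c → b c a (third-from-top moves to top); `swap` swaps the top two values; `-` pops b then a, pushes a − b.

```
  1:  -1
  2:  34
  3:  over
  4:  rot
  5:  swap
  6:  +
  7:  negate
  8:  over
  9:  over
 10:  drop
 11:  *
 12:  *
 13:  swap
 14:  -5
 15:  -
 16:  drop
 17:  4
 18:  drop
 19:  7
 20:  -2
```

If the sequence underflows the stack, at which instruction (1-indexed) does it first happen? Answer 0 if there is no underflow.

-1     : -1
34     : -1 34
over   : -1 34 -1
rot    : 34 -1 -1
swap   : 34 -1 -1
+      : 34 -2
negate : 34 2
over   : 34 2 34
over   : 34 2 34 2
drop   : 34 2 34
*      : 34 68
*      : 2312
swap  — needs 2 operands, stack has 1 → underflow

13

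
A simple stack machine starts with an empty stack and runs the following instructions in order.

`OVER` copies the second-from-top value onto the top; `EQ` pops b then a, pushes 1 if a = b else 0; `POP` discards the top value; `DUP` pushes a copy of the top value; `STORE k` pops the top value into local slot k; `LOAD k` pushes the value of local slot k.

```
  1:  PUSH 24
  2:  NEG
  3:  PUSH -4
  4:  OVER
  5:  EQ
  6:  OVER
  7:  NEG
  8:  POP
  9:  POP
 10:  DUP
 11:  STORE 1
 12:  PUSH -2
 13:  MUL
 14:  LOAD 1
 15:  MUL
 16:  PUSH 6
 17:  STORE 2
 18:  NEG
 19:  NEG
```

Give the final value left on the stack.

PUSH 24 -> [24]
NEG     -> [-24]
PUSH -4 -> [-24, -4]
OVER    -> [-24, -4, -24]
EQ      -> [-24, 0]
OVER    -> [-24, 0, -24]
NEG     -> [-24, 0, 24]
POP     -> [-24, 0]
POP     -> [-24]
DUP     -> [-24, -24]
STORE 1 -> [-24]
PUSH -2 -> [-24, -2]
MUL     -> [48]
LOAD 1  -> [48, -24]
MUL     -> [-1152]
PUSH 6  -> [-1152, 6]
STORE 2 -> [-1152]
NEG     -> [1152]
NEG     -> [-1152]

-1152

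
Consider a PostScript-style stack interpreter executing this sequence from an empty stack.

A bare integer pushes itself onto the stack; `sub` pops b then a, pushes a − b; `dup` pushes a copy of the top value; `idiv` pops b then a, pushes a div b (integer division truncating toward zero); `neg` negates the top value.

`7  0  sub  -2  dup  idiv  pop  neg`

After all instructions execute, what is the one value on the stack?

7    → 7
0    → 7 0
sub  → 7
-2   → 7 -2
dup  → 7 -2 -2
idiv → 7 1
pop  → 7
neg  → -7

-7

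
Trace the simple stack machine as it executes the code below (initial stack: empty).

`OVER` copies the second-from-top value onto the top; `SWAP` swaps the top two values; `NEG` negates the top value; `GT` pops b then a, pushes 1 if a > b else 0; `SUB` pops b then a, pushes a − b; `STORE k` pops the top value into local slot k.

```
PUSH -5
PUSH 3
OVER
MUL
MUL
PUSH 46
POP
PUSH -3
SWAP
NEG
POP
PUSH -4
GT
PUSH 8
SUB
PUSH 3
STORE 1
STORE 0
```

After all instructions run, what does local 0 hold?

-7

PUSH -5 → -5
PUSH 3  → -5 3
OVER    → -5 3 -5
MUL     → -5 -15
MUL     → 75
PUSH 46 → 75 46
POP     → 75
PUSH -3 → 75 -3
SWAP    → -3 75
NEG     → -3 -75
POP     → -3
PUSH -4 → -3 -4
GT      → 1
PUSH 8  → 1 8
SUB     → -7
PUSH 3  → -7 3
STORE 1 → -7
STORE 0 → (empty)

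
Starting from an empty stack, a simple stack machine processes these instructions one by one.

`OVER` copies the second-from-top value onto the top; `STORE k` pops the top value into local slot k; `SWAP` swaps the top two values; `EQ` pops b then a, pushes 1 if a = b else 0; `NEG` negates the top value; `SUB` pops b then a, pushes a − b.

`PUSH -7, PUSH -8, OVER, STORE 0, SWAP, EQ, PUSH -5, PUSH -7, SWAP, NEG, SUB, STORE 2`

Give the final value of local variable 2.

PUSH -7 : [-7]
PUSH -8 : [-7, -8]
OVER    : [-7, -8, -7]
STORE 0 : [-7, -8]
SWAP    : [-8, -7]
EQ      : [0]
PUSH -5 : [0, -5]
PUSH -7 : [0, -5, -7]
SWAP    : [0, -7, -5]
NEG     : [0, -7, 5]
SUB     : [0, -12]
STORE 2 : [0]

-12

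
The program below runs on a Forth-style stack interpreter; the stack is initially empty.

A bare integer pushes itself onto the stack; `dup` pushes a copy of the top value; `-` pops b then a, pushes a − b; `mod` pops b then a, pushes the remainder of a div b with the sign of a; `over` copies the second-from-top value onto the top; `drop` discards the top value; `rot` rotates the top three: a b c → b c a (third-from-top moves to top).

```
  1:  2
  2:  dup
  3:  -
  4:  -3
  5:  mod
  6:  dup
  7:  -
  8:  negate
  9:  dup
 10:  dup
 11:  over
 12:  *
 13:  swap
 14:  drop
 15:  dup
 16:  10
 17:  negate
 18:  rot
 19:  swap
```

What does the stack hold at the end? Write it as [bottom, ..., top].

2       [2]
dup     [2, 2]
-       [0]
-3      [0, -3]
mod     [0]
dup     [0, 0]
-       [0]
negate  [0]
dup     [0, 0]
dup     [0, 0, 0]
over    [0, 0, 0, 0]
*       [0, 0, 0]
swap    [0, 0, 0]
drop    [0, 0]
dup     [0, 0, 0]
10      [0, 0, 0, 10]
negate  [0, 0, 0, -10]
rot     [0, 0, -10, 0]
swap    [0, 0, 0, -10]

[0, 0, 0, -10]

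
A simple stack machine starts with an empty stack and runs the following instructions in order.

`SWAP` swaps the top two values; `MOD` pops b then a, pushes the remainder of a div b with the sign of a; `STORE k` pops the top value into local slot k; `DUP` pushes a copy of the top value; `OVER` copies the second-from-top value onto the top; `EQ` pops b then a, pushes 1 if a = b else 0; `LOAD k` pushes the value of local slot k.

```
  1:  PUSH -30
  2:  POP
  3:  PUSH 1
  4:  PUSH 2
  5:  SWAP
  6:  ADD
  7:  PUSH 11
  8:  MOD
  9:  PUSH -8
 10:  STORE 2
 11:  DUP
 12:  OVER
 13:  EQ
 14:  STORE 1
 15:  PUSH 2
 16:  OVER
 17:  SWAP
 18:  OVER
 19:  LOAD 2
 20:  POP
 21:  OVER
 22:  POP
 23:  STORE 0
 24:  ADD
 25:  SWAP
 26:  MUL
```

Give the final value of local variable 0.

3

PUSH -30 → -30
POP      → (empty)
PUSH 1   → 1
PUSH 2   → 1 2
SWAP     → 2 1
ADD      → 3
PUSH 11  → 3 11
MOD      → 3
PUSH -8  → 3 -8
STORE 2  → 3
DUP      → 3 3
OVER     → 3 3 3
EQ       → 3 1
STORE 1  → 3
PUSH 2   → 3 2
OVER     → 3 2 3
SWAP     → 3 3 2
OVER     → 3 3 2 3
LOAD 2   → 3 3 2 3 -8
POP      → 3 3 2 3
OVER     → 3 3 2 3 2
POP      → 3 3 2 3
STORE 0  → 3 3 2
ADD      → 3 5
SWAP     → 5 3
MUL      → 15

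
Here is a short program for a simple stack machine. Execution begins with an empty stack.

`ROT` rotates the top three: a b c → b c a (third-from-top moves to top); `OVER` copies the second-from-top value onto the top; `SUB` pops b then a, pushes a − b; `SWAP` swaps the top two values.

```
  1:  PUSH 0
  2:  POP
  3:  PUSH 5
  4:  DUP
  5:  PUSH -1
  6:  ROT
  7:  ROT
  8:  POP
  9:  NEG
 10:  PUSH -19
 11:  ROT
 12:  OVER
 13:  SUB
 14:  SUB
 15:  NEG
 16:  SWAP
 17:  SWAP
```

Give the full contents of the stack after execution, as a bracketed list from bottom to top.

[-5, 37]

PUSH 0   → 0
POP      → (empty)
PUSH 5   → 5
DUP      → 5 5
PUSH -1  → 5 5 -1
ROT      → 5 -1 5
ROT      → -1 5 5
POP      → -1 5
NEG      → -1 -5
PUSH -19 → -1 -5 -19
ROT      → -5 -19 -1
OVER     → -5 -19 -1 -19
SUB      → -5 -19 18
SUB      → -5 -37
NEG      → -5 37
SWAP     → 37 -5
SWAP     → -5 37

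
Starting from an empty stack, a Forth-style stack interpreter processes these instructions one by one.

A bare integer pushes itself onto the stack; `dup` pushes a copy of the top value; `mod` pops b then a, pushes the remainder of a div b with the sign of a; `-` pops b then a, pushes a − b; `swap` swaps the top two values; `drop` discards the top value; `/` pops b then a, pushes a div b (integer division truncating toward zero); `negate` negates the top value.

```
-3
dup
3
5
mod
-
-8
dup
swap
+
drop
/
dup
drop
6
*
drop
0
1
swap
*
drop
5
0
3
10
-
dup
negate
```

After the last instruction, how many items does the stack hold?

4

-3     : -3
dup    : -3 -3
3      : -3 -3 3
5      : -3 -3 3 5
mod    : -3 -3 3
-      : -3 -6
-8     : -3 -6 -8
dup    : -3 -6 -8 -8
swap   : -3 -6 -8 -8
+      : -3 -6 -16
drop   : -3 -6
/      : 0
dup    : 0 0
drop   : 0
6      : 0 6
*      : 0
drop   : (empty)
0      : 0
1      : 0 1
swap   : 1 0
*      : 0
drop   : (empty)
5      : 5
0      : 5 0
3      : 5 0 3
10     : 5 0 3 10
-      : 5 0 -7
dup    : 5 0 -7 -7
negate : 5 0 -7 7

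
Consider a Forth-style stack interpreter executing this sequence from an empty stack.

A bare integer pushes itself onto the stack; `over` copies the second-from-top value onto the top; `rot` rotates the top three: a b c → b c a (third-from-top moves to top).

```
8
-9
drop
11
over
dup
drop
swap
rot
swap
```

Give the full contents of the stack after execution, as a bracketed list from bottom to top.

8    → 8
-9   → 8 -9
drop → 8
11   → 8 11
over → 8 11 8
dup  → 8 11 8 8
drop → 8 11 8
swap → 8 8 11
rot  → 8 11 8
swap → 8 8 11

[8, 8, 11]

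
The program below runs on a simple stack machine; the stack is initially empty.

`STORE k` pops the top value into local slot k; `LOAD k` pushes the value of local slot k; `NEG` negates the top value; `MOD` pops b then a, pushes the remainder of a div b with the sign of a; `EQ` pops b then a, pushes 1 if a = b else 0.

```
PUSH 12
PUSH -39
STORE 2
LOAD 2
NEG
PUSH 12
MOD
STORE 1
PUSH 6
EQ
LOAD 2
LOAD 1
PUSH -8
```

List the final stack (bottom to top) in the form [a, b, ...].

PUSH 12   [12]
PUSH -39  [12, -39]
STORE 2   [12]
LOAD 2    [12, -39]
NEG       [12, 39]
PUSH 12   [12, 39, 12]
MOD       [12, 3]
STORE 1   [12]
PUSH 6    [12, 6]
EQ        [0]
LOAD 2    [0, -39]
LOAD 1    [0, -39, 3]
PUSH -8   [0, -39, 3, -8]

[0, -39, 3, -8]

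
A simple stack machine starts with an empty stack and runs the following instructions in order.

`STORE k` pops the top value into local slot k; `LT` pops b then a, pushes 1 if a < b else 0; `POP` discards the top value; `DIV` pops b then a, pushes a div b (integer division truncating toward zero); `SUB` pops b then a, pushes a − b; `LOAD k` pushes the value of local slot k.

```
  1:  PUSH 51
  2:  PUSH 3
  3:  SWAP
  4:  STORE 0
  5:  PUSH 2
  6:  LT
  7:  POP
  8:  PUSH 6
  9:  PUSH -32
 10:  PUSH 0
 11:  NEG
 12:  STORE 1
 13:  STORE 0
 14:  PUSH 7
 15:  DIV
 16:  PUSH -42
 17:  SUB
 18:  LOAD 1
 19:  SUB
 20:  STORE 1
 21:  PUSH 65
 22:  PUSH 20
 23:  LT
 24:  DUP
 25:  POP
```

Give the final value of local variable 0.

-32

PUSH 51   [51]
PUSH 3    [51, 3]
SWAP      [3, 51]
STORE 0   [3]
PUSH 2    [3, 2]
LT        [0]
POP       []
PUSH 6    [6]
PUSH -32  [6, -32]
PUSH 0    [6, -32, 0]
NEG       [6, -32, 0]
STORE 1   [6, -32]
STORE 0   [6]
PUSH 7    [6, 7]
DIV       [0]
PUSH -42  [0, -42]
SUB       [42]
LOAD 1    [42, 0]
SUB       [42]
STORE 1   []
PUSH 65   [65]
PUSH 20   [65, 20]
LT        [0]
DUP       [0, 0]
POP       [0]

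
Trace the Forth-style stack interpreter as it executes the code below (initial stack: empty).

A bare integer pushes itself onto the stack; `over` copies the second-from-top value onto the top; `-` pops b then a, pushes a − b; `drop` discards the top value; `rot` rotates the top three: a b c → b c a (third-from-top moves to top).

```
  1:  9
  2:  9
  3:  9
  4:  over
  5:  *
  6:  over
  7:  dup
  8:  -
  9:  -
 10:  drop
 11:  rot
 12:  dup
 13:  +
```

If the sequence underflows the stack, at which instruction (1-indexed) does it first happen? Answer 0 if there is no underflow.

9     9
9     9 9
9     9 9 9
over  9 9 9 9
*     9 9 81
over  9 9 81 9
dup   9 9 81 9 9
-     9 9 81 0
-     9 9 81
drop  9 9
rot  — needs 3 operands, stack has 2 → underflow

11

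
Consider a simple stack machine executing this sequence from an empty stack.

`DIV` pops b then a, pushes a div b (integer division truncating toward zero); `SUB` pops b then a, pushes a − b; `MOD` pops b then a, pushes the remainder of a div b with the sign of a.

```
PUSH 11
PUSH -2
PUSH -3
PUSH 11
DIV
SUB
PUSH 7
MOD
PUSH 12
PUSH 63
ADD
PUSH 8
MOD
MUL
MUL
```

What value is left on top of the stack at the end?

PUSH 11 -> [11]
PUSH -2 -> [11, -2]
PUSH -3 -> [11, -2, -3]
PUSH 11 -> [11, -2, -3, 11]
DIV     -> [11, -2, 0]
SUB     -> [11, -2]
PUSH 7  -> [11, -2, 7]
MOD     -> [11, -2]
PUSH 12 -> [11, -2, 12]
PUSH 63 -> [11, -2, 12, 63]
ADD     -> [11, -2, 75]
PUSH 8  -> [11, -2, 75, 8]
MOD     -> [11, -2, 3]
MUL     -> [11, -6]
MUL     -> [-66]

-66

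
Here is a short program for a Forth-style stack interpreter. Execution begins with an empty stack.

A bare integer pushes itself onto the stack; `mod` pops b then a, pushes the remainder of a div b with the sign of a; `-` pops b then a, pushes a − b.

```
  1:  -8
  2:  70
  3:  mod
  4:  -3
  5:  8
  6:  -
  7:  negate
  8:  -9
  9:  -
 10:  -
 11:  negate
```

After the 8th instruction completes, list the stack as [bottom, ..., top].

-8      -8
70      -8 70
mod     -8
-3      -8 -3
8       -8 -3 8
-       -8 -11
negate  -8 11
-9      -8 11 -9

[-8, 11, -9]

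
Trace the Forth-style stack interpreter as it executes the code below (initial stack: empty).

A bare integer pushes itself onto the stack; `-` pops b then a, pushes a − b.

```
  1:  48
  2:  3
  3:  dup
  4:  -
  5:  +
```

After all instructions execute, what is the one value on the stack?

48  : 48
3   : 48 3
dup : 48 3 3
-   : 48 0
+   : 48

48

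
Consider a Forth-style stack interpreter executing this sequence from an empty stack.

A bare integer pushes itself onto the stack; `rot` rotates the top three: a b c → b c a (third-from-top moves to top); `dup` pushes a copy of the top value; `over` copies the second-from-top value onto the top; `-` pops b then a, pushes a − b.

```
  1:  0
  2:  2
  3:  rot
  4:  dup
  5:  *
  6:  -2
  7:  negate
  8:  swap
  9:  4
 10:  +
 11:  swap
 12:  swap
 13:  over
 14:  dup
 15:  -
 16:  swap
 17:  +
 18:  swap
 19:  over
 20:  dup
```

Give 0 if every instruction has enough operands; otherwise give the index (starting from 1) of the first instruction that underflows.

3

0 → 0
2 → 0 2
rot  — needs 3 operands, stack has 2 → underflow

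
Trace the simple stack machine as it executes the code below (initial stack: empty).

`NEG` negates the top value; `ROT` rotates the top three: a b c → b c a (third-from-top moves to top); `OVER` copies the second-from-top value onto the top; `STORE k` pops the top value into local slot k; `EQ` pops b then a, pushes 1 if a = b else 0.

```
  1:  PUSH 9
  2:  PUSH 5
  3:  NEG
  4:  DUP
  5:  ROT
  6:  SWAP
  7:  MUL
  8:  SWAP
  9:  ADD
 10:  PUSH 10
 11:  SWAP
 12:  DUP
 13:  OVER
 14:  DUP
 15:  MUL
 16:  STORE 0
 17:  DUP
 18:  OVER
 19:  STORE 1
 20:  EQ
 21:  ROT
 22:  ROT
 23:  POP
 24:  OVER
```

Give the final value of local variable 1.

-50

PUSH 9   9
PUSH 5   9 5
NEG      9 -5
DUP      9 -5 -5
ROT      -5 -5 9
SWAP     -5 9 -5
MUL      -5 -45
SWAP     -45 -5
ADD      -50
PUSH 10  -50 10
SWAP     10 -50
DUP      10 -50 -50
OVER     10 -50 -50 -50
DUP      10 -50 -50 -50 -50
MUL      10 -50 -50 2500
STORE 0  10 -50 -50
DUP      10 -50 -50 -50
OVER     10 -50 -50 -50 -50
STORE 1  10 -50 -50 -50
EQ       10 -50 1
ROT      -50 1 10
ROT      1 10 -50
POP      1 10
OVER     1 10 1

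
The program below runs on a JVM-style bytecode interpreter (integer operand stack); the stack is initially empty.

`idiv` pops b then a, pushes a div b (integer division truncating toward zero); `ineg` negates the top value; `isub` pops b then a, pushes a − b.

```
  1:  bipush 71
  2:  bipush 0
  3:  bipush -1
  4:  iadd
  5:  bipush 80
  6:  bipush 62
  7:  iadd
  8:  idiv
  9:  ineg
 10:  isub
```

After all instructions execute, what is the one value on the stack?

bipush 71 -> [71]
bipush 0  -> [71, 0]
bipush -1 -> [71, 0, -1]
iadd      -> [71, -1]
bipush 80 -> [71, -1, 80]
bipush 62 -> [71, -1, 80, 62]
iadd      -> [71, -1, 142]
idiv      -> [71, 0]
ineg      -> [71, 0]
isub      -> [71]

71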